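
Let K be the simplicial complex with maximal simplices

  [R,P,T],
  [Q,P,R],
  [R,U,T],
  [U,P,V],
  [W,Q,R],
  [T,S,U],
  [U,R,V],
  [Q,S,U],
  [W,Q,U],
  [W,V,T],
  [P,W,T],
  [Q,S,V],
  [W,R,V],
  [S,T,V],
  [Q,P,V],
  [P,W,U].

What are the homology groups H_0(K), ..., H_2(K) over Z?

H_0 = Z,  H_1 = Z^2,  H_2 = Z.

Take the total order P < Q < R < S < T < U < V < W on the vertex set. Then K (dimension 2) consists of the simplices:

  0-simplices (8): P, Q, R, S, T, U, V, W
  1-simplices (24): PQ, PR, PT, PU, PV, PW, QR, QS, QU, QV, QW, RT, RU, RV, RW, ST, SU, SV, TU, TV, TW, UV, UW, VW
  2-simplices (16): PQR, PQV, PRT, PTW, PUV, PUW, QRW, QSU, QSV, QUW, RTU, RUV, RVW, STU, STV, TVW

Hence C_0 ≅ Z^8, C_1 ≅ Z^24, C_2 ≅ Z^16.

∂_1: C_1 → C_0 is given by ∂[p,q] = [q] − [p]. For instance
  ∂TV = V − T.
This gives a 8×24 integer matrix of rank 7; reducing to Smith normal form yields diagonal entries (1,1,1,1,1,1,1).

∂_2: C_2 → C_1 maps a triangle to the signed sum of its edges. For instance
  ∂STU = TU − SU + ST,
  ∂STV = TV − SV + ST.
The resulting 24×16 matrix has rank 15, and its Smith normal form has invariant factors (1,1,1,1,1,1,1,1,1,1,1,1,1,1,1).

From H_k ≅ ker(∂_k) / im(∂_{k+1}) we obtain:

  H_0: rank C_0 − rank ∂_1 = 8 − 7 = 1, and the invariant factors of ∂_1 are all 1, so H_0 ≅ Z.
  H_1: rank ker ∂_1 − rank ∂_2 = (24 − 7) − 15 = 2, and the invariant factors of ∂_2 are all 1, so H_1 ≅ Z^2.
  H_2: rank ker ∂_2 − rank ∂_3 = (16 − 15) − 0 = 1, and there is no ∂_3, so H_2 ≅ Z.

As a check, the Euler characteristic is 8 − 24 + 16 = 0, which agrees with 1 − 2 + 1 = 0.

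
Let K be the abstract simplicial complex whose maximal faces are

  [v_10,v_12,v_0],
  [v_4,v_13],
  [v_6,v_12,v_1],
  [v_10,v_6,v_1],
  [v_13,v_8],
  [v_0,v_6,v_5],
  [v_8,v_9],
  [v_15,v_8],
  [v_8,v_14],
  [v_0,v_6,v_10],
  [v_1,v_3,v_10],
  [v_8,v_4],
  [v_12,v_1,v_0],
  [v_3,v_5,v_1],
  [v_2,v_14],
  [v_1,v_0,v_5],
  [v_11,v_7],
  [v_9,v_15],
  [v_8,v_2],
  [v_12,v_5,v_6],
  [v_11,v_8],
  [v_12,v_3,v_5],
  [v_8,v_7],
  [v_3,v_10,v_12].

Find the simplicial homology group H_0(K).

Order the vertices as v_0 < v_1 < v_2 < v_3 < v_4 < v_5 < v_6 < v_7 < v_8 < v_9 < v_10 < v_11 < v_12 < v_13 < v_14 < v_15. Listing each simplex with vertices in this order, K has dimension 2 with simplices:

  0-simplices (16): [v_0], [v_1], [v_2], [v_3], [v_4], [v_5], [v_6], [v_7], [v_8], [v_9], [v_10], [v_11], [v_12], [v_13], [v_14], [v_15]
  1-simplices (30): (30 of them)
  2-simplices (12): (12 of them)

Hence C_0 ≅ Z^16, C_1 ≅ Z^30, C_2 ≅ Z^12.

The boundary map ∂_1: C_1 → C_0 maps an edge to its endpoints' difference, ∂[p,q] = q − p. For instance
  ∂[v_5,v_12] = [v_12] − [v_5].
As a 16×30 matrix over Z this has rank 14, with invariant factors (1,1,1,1,1,1,1,1,1,1,1,1,1,1).

Boundary ∂_2: C_2 → C_1 sends each 2-simplex [p,q,r] to [q,r] − [p,r] + [p,q]. For instance
  ∂[v_3,v_10,v_12] = [v_10,v_12] − [v_3,v_12] + [v_3,v_10],
  ∂[v_1,v_6,v_12] = [v_6,v_12] − [v_1,v_12] + [v_1,v_6].
This gives a 30×12 integer matrix of rank 12; reducing to Smith normal form yields diagonal entries (1,1,1,1,1,1,1,1,1,1,1,2).

From H_k ≅ ker(∂_k) / im(∂_{k+1}) we obtain:

  H_0: rank C_0 − rank ∂_1 = 16 − 14 = 2, and the invariant factors of ∂_1 are all 1, so H_0 ≅ Z^2.

H_0 ≅ Z^2.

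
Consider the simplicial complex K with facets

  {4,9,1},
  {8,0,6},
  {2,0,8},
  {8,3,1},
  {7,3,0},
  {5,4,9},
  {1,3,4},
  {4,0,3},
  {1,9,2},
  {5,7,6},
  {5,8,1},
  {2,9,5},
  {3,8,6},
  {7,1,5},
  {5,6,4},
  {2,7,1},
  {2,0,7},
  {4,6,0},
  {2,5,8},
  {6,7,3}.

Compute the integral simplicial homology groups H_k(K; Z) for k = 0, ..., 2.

H_0 = Z,  H_1 = Z ⊕ Z_2,  H_2 = 0.

Fix the vertex order 0 < 1 < 2 < 3 < 4 < 5 < 6 < 7 < 8 < 9 and write every simplex with vertices in increasing order. Then dim K = 2 and the simplices of K are:

  0-simplices (10): [0], [1], [2], [3], [4], [5], [6], [7], [8], [9]
  1-simplices (30): (30 of them)
  2-simplices (20): (20 of them)

so the chain groups are C_0 ≅ Z^10, C_1 ≅ Z^30, C_2 ≅ Z^20.

The boundary map ∂_1: C_1 → C_0 sends each edge [p,q] (with p < q) to q − p. For instance
  ∂[1,9] = [9] − [1].
This gives a 10×30 integer matrix of rank 9; reducing to Smith normal form yields diagonal entries (1,1,1,1,1,1,1,1,1).

∂_2: C_2 → C_1 maps a triangle to the signed sum of its edges. For instance
  ∂[2,5,8] = [5,8] − [2,8] + [2,5],
  ∂[3,6,8] = [6,8] − [3,8] + [3,6].
The resulting 30×20 matrix has rank 20, and its Smith normal form has invariant factors (1,1,1,1,1,1,1,1,1,1,1,1,1,1,1,1,1,1,1,2).

Reading off H_k = ker ∂_k / im ∂_{k+1}:

  H_0: rank C_0 − rank ∂_1 = 10 − 9 = 1, and the invariant factors of ∂_1 are all 1, so H_0 = Z.
  H_1: rank ker ∂_1 − rank ∂_2 = (30 − 9) − 20 = 1, and ∂_2 has invariant factor 2 > 1, so H_1 = Z ⊕ Z_2.
  H_2: rank ker ∂_2 − rank ∂_3 = (20 − 20) − 0 = 0, and there is no ∂_3, so H_2 = 0.

As a check, the Euler characteristic is 10 − 30 + 20 = 0, which agrees with 1 − 1 + 0 = 0.
(K is a triangulation of the Klein bottle.)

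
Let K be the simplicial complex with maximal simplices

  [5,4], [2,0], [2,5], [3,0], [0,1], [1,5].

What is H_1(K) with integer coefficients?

Take the total order 0 < 1 < 2 < 3 < 4 < 5 on the vertex set. Then K (dimension 1) consists of the simplices:

  0-simplices (6): [0], [1], [2], [3], [4], [5]
  1-simplices (6): [0,1], [0,2], [0,3], [1,5], [2,5], [4,5]

so the chain groups are C_0 ≅ Z^6, C_1 ≅ Z^6.

The boundary map ∂_1: C_1 → C_0 maps an edge to its endpoints' difference, ∂[p,q] = q − p.
The 6×6 boundary matrix has rank 5 and Smith normal form diag(1,1,1,1,1).

From H_k ≅ ker(∂_k) / im(∂_{k+1}) we obtain:

  H_1: rank ker ∂_1 − rank ∂_2 = (6 − 5) − 0 = 1, and there is no ∂_2, so H_1 = Z.

H_1 ≅ Z.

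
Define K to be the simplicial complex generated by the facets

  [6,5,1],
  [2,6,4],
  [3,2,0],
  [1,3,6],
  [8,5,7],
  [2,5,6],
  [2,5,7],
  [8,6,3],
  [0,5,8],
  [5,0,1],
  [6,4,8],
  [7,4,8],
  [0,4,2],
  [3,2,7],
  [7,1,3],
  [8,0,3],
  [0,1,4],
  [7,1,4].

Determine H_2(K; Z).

H_2 ≅ Z.

Take the total order 0 < 1 < 2 < 3 < 4 < 5 < 6 < 7 < 8 on the vertex set. Then K (dimension 2) consists of the simplices:

  0-simplices (9): [0], [1], [2], [3], [4], [5], [6], [7], [8]
  1-simplices (27): (27 of them)
  2-simplices (18): [0,1,4], [0,1,5], [0,2,3], [0,2,4], [0,3,8], [0,5,8], [1,3,6], [1,3,7], [1,4,7], [1,5,6], [2,3,7], [2,4,6], [2,5,6], [2,5,7], [3,6,8], [4,6,8], [4,7,8], [5,7,8]

giving chain groups C_0 ≅ Z^9, C_1 ≅ Z^27, C_2 ≅ Z^18.

The boundary map ∂_1: C_1 → C_0 maps an edge to its endpoints' difference, ∂[p,q] = q − p. For instance
  ∂[0,3] = [3] − [0].
As a 9×27 matrix over Z this has rank 8, with invariant factors (1,1,1,1,1,1,1,1).

∂_2: C_2 → C_1 maps a triangle to the signed sum of its edges. For instance
  ∂[2,3,7] = [3,7] − [2,7] + [2,3],
  ∂[1,4,7] = [4,7] − [1,7] + [1,4].
The 27×18 boundary matrix has rank 17 and Smith normal form diag(1,1,1,1,1,1,1,1,1,1,1,1,1,1,1,1,1).

Reading off H_k = ker ∂_k / im ∂_{k+1}:

  H_2: rank ker ∂_2 − rank ∂_3 = (18 − 17) − 0 = 1, and there is no ∂_3, so H_2 = Z.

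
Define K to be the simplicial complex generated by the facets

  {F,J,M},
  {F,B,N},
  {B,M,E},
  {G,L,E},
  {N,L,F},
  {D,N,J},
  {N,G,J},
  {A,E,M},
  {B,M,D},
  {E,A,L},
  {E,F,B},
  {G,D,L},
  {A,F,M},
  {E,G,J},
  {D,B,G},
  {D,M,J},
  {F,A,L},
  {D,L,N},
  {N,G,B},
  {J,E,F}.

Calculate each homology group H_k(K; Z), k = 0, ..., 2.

K has 10 vertices, 30 edges, 20 triangles.
rank ∂_0 = 0, rank ∂_1 = 9 ⇒ b_0 = 10 − 0 − 9 = 1; all invariant factors of ∂_1 are 1 so no torsion. So H_0 ≅ Z.
rank ∂_1 = 9, rank ∂_2 = 20 ⇒ b_1 = 30 − 9 − 20 = 1; ∂_2 has invariant factor(s) [2] giving torsion. So H_1 ≅ Z ⊕ Z_2.
rank ∂_2 = 20, rank ∂_3 = 0 ⇒ b_2 = 20 − 20 − 0 = 0. So H_2 ≅ 0.

H_0 ≅ Z,  H_1 ≅ Z ⊕ Z_2,  H_2 = 0.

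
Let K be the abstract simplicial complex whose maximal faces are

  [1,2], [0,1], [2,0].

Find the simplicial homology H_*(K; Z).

We work with the vertex ordering 0 < 1 < 2. The simplices of K, each written with vertices in increasing order, are:

  0-simplices (3): [0], [1], [2]
  1-simplices (3): [0,1], [0,2], [1,2]

giving chain groups C_0 ≅ Z^3, C_1 ≅ Z^3.

∂_1: C_1 → C_0 maps an edge to its endpoints' difference, ∂[p,q] = q − p. For instance
  ∂[0,1] = [1] − [0].
The resulting 3×3 matrix has rank 2, and its Smith normal form has invariant factors (1,1).

Computing H_k = (kernel of ∂_k) / (image of ∂_{k+1}):

  H_0: rank C_0 − rank ∂_1 = 3 − 2 = 1, and the invariant factors of ∂_1 are all 1, so H_0 = Z.
  H_1: rank ker ∂_1 − rank ∂_2 = (3 − 2) − 0 = 1, and there is no ∂_2, so H_1 = Z.

As a check, the Euler characteristic is 3 − 3 = 0, which agrees with 1 − 1 = 0.
(K is a triangulation of the circle S^1.)

H_0 = Z,  H_1 = Z.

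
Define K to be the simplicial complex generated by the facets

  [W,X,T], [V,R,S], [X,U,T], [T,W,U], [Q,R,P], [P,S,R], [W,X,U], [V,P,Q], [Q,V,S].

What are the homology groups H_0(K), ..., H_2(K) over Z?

H_0 ≅ Z^2,  H_1 ≅ Z,  H_2 ≅ Z.

We work with the vertex ordering P < Q < R < S < T < U < V < W < X. The simplices of K, each written with vertices in increasing order, are:

  0-simplices (9): P, Q, R, S, T, U, V, W, X
  1-simplices (16): PQ, PR, PS, PV, QR, QS, QV, RS, RV, SV, TU, TW, TX, UW, UX, WX
  2-simplices (9): PQR, PQV, PRS, QSV, RSV, TUW, TUX, TWX, UWX

Hence C_0 ≅ Z^9, C_1 ≅ Z^16, C_2 ≅ Z^9.

Boundary ∂_1: C_1 → C_0 sends each edge [p,q] (with p < q) to q − p. For instance
  ∂TU = U − T.
The resulting 9×16 matrix has rank 7, and its Smith normal form has invariant factors (1,1,1,1,1,1,1).

Boundary ∂_2: C_2 → C_1 acts by ∂[p,q,r] = [q,r] − [p,r] + [p,q]. For instance
  ∂PQV = QV − PV + PQ,
  ∂UWX = WX − UX + UW.
This gives a 16×9 integer matrix of rank 8; reducing to Smith normal form yields diagonal entries (1,1,1,1,1,1,1,1).

Computing H_k = (kernel of ∂_k) / (image of ∂_{k+1}):

  H_0: rank C_0 − rank ∂_1 = 9 − 7 = 2, and the invariant factors of ∂_1 are all 1, so H_0 = Z^2.
  H_1: rank ker ∂_1 − rank ∂_2 = (16 − 7) − 8 = 1, and the invariant factors of ∂_2 are all 1, so H_1 = Z.
  H_2: rank ker ∂_2 − rank ∂_3 = (9 − 8) − 0 = 1, and there is no ∂_3, so H_2 = Z.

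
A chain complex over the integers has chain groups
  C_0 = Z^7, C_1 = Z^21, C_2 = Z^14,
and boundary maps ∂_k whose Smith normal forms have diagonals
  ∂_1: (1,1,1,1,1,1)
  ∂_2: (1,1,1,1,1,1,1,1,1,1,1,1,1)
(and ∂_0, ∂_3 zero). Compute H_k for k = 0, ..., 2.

H_0: b_0 = 7 − 0 − 6 = 1; torsion from ∂_1 factors > 1: none. So H_0 = Z.
H_1: b_1 = 21 − 6 − 13 = 2; torsion from ∂_2 factors > 1: none. So H_1 = Z^2.
H_2: b_2 = 14 − 13 − 0 = 1; torsion from ∂_3 factors > 1: none. So H_2 = Z.

H_0 = Z,  H_1 = Z^2,  H_2 = Z.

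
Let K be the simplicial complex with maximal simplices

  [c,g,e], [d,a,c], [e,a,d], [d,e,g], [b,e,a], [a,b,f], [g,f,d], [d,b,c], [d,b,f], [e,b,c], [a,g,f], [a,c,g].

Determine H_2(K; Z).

Fix the vertex order a < b < c < d < e < f < g and write every simplex with vertices in increasing order. Then dim K = 2 and the simplices of K are:

  0-simplices (7): a, b, c, d, e, f, g
  1-simplices (18): ab, ac, ad, ae, af, ag, bc, bd, be, bf, cd, ce, cg, de, df, dg, eg, fg
  2-simplices (12): abe, abf, acd, acg, ade, afg, bcd, bce, bdf, ceg, deg, dfg

giving chain groups C_0 ≅ Z^7, C_1 ≅ Z^18, C_2 ≅ Z^12.

The boundary map ∂_1: C_1 → C_0 is given by ∂[p,q] = [q] − [p]. For instance
  ∂df = f − d.
This gives a 7×18 integer matrix of rank 6; reducing to Smith normal form yields diagonal entries (1,1,1,1,1,1).

Boundary ∂_2: C_2 → C_1 sends each 2-simplex [p,q,r] to [q,r] − [p,r] + [p,q]. For instance
  ∂afg = fg − ag + af,
  ∂acg = cg − ag + ac.
The resulting 18×12 matrix has rank 12, and its Smith normal form has invariant factors (1,1,1,1,1,1,1,1,1,1,1,2).

Now H_k = ker ∂_k / im ∂_{k+1}, so:

  H_2: rank ker ∂_2 − rank ∂_3 = (12 − 12) − 0 = 0, and there is no ∂_3, so H_2 ≅ 0.

(K is a triangulation of the real projective plane RP^2.)

H_2 ≅ 0.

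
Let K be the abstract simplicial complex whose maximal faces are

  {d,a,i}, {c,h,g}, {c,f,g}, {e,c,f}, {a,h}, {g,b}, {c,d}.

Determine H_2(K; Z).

H_2 = 0.

Order the vertices as a < b < c < d < e < f < g < h < i. Listing each simplex with vertices in this order, K has dimension 2 with simplices:

  0-simplices (9): a, b, c, d, e, f, g, h, i
  1-simplices (13): ad, ah, ai, bg, cd, ce, cf, cg, ch, di, ef, fg, gh
  2-simplices (4): adi, cef, cfg, cgh

so the chain groups are C_0 ≅ Z^9, C_1 ≅ Z^13, C_2 ≅ Z^4.

∂_1: C_1 → C_0 maps an edge to its endpoints' difference, ∂[p,q] = q − p. For instance
  ∂cg = g − c.
This gives a 9×13 integer matrix of rank 8; reducing to Smith normal form yields diagonal entries (1,1,1,1,1,1,1,1).

∂_2: C_2 → C_1 maps a triangle to the signed sum of its edges. For instance
  ∂cef = ef − cf + ce,
  ∂cgh = gh − ch + cg.
As a 13×4 matrix over Z this has rank 4, with invariant factors (1,1,1,1).

From H_k ≅ ker(∂_k) / im(∂_{k+1}) we obtain:

  H_2: rank ker ∂_2 − rank ∂_3 = (4 − 4) − 0 = 0, and there is no ∂_3, so H_2 = 0.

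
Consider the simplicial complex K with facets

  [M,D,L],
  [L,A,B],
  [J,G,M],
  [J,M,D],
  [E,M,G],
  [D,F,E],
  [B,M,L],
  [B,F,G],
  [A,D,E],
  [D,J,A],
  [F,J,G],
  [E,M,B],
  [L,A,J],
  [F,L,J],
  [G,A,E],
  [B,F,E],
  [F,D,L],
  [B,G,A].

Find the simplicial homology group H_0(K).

Fix the vertex order A < B < D < E < F < G < J < L < M and write every simplex with vertices in increasing order. Then dim K = 2 and the simplices of K are:

  0-simplices (9): A, B, D, E, F, G, J, L, M
  1-simplices (27): AB, AD, AE, AG, AJ, AL, BE, BF, BG, BL, BM, DE, DF, DJ, DL, DM, EF, EG, EM, FG, FJ, FL, GJ, GM, JL, JM, LM
  2-simplices (18): ABG, ABL, ADE, ADJ, AEG, AJL, BEF, BEM, BFG, BLM, DEF, DFL, DJM, DLM, EGM, FGJ, FJL, GJM

so the chain groups are C_0 ≅ Z^9, C_1 ≅ Z^27, C_2 ≅ Z^18.

The boundary map ∂_1: C_1 → C_0 sends each edge [p,q] (with p < q) to q − p.
This gives a 9×27 integer matrix of rank 8; reducing to Smith normal form yields diagonal entries (1,1,1,1,1,1,1,1).

The boundary map ∂_2: C_2 → C_1 maps a triangle to the signed sum of its edges. For instance
  ∂DLM = LM − DM + DL,
  ∂DFL = FL − DL + DF.
As a 27×18 matrix over Z this has rank 18, with invariant factors (1,1,1,1,1,1,1,1,1,1,1,1,1,1,1,1,1,2).

Now H_k = ker ∂_k / im ∂_{k+1}, so:

  H_0: rank C_0 − rank ∂_1 = 9 − 8 = 1, and the invariant factors of ∂_1 are all 1, so H_0 ≅ Z.

(K is a triangulation of the Klein bottle.)

H_0 = Z.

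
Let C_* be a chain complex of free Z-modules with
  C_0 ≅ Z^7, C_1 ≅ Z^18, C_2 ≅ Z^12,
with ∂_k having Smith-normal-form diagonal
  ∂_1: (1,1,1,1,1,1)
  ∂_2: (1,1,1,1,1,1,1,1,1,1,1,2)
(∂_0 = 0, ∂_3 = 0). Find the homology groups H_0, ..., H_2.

H_0 = Z,  H_1 = Z/2,  H_2 = 0.

H_0: b_0 = 7 − 0 − 6 = 1; torsion from ∂_1 factors > 1: none. So H_0 = Z.
H_1: b_1 = 18 − 6 − 12 = 0; torsion from ∂_2 factors > 1: [2]. So H_1 = Z/2.
H_2: b_2 = 12 − 12 − 0 = 0; torsion from ∂_3 factors > 1: none. So H_2 = 0.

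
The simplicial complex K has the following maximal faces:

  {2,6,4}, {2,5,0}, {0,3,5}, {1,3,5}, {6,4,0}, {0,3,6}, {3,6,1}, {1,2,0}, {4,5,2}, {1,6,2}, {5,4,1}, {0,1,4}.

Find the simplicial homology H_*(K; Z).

Fix the vertex order 0 < 1 < 2 < 3 < 4 < 5 < 6 and write every simplex with vertices in increasing order. Then dim K = 2 and the simplices of K are:

  0-simplices (7): [0], [1], [2], [3], [4], [5], [6]
  1-simplices (18): [0,1], [0,2], [0,3], [0,4], [0,5], [0,6], [1,2], [1,3], [1,4], [1,5], [1,6], [2,4], [2,5], [2,6], [3,5], [3,6], [4,5], [4,6]
  2-simplices (12): [0,1,2], [0,1,4], [0,2,5], [0,3,5], [0,3,6], [0,4,6], [1,2,6], [1,3,5], [1,3,6], [1,4,5], [2,4,5], [2,4,6]

so the chain groups are C_0 ≅ Z^7, C_1 ≅ Z^18, C_2 ≅ Z^12.

The boundary map ∂_1: C_1 → C_0 sends each edge [p,q] (with p < q) to q − p. For instance
  ∂[4,5] = [5] − [4].
The 7×18 boundary matrix has rank 6 and Smith normal form diag(1,1,1,1,1,1).

∂_2: C_2 → C_1 acts by ∂[p,q,r] = [q,r] − [p,r] + [p,q]. For instance
  ∂[0,1,4] = [1,4] − [0,4] + [0,1],
  ∂[1,3,6] = [3,6] − [1,6] + [1,3].
As a 18×12 matrix over Z this has rank 12, with invariant factors (1,1,1,1,1,1,1,1,1,1,1,2).

Now H_k = ker ∂_k / im ∂_{k+1}, so:

  H_0: rank C_0 − rank ∂_1 = 7 − 6 = 1, and the invariant factors of ∂_1 are all 1, so H_0 ≅ Z.
  H_1: rank ker ∂_1 − rank ∂_2 = (18 − 6) − 12 = 0, and ∂_2 has invariant factor 2 > 1, so H_1 ≅ Z/2Z.
  H_2: rank ker ∂_2 − rank ∂_3 = (12 − 12) − 0 = 0, and there is no ∂_3, so H_2 ≅ 0.

H_0 ≅ Z,  H_1 ≅ Z/2Z,  H_2 = 0.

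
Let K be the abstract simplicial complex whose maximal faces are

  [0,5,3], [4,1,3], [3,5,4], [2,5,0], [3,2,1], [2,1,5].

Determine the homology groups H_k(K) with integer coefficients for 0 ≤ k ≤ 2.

Take the total order 0 < 1 < 2 < 3 < 4 < 5 on the vertex set. Then K (dimension 2) consists of the simplices:

  0-simplices (6): [0], [1], [2], [3], [4], [5]
  1-simplices (12): [0,2], [0,3], [0,5], [1,2], [1,3], [1,4], [1,5], [2,3], [2,5], [3,4], [3,5], [4,5]
  2-simplices (6): [0,2,5], [0,3,5], [1,2,3], [1,2,5], [1,3,4], [3,4,5]

Hence C_0 ≅ Z^6, C_1 ≅ Z^12, C_2 ≅ Z^6.

The boundary map ∂_1: C_1 → C_0 sends each edge [p,q] (with p < q) to q − p. For instance
  ∂[2,3] = [3] − [2].
As a 6×12 matrix over Z this has rank 5, with invariant factors (1,1,1,1,1).

Boundary ∂_2: C_2 → C_1 maps a triangle to the signed sum of its edges. For instance
  ∂[0,3,5] = [3,5] − [0,5] + [0,3],
  ∂[3,4,5] = [4,5] − [3,5] + [3,4].
This gives a 12×6 integer matrix of rank 6; reducing to Smith normal form yields diagonal entries (1,1,1,1,1,1).

Reading off H_k = ker ∂_k / im ∂_{k+1}:

  H_0: rank C_0 − rank ∂_1 = 6 − 5 = 1, and the invariant factors of ∂_1 are all 1, so H_0 ≅ Z.
  H_1: rank ker ∂_1 − rank ∂_2 = (12 − 5) − 6 = 1, and the invariant factors of ∂_2 are all 1, so H_1 ≅ Z.
  H_2: rank ker ∂_2 − rank ∂_3 = (6 − 6) − 0 = 0, and there is no ∂_3, so H_2 ≅ 0.

As a check, the Euler characteristic is 6 − 12 + 6 = 0, which agrees with 1 − 1 + 0 = 0.
(K is a triangulation of the cylinder S^1 x I.)

H_0 = Z,  H_1 = Z,  H_2 = 0.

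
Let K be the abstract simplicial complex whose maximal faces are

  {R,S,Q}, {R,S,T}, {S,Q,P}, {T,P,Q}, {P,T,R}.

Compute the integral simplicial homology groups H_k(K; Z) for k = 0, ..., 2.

H_0 = Z,  H_1 = Z,  H_2 = 0.

Fix the vertex order P < Q < R < S < T and write every simplex with vertices in increasing order. Then dim K = 2 and the simplices of K are:

  0-simplices (5): P, Q, R, S, T
  1-simplices (10): PQ, PR, PS, PT, QR, QS, QT, RS, RT, ST
  2-simplices (5): PQS, PQT, PRT, QRS, RST

Hence C_0 ≅ Z^5, C_1 ≅ Z^10, C_2 ≅ Z^5.

Boundary ∂_1: C_1 → C_0 maps an edge to its endpoints' difference, ∂[p,q] = q − p.
As a 5×10 matrix over Z this has rank 4, with invariant factors (1,1,1,1).

The boundary map ∂_2: C_2 → C_1 maps a triangle to the signed sum of its edges. For instance
  ∂PQS = QS − PS + PQ,
  ∂PRT = RT − PT + PR.
The resulting 10×5 matrix has rank 5, and its Smith normal form has invariant factors (1,1,1,1,1).

Computing H_k = (kernel of ∂_k) / (image of ∂_{k+1}):

  H_0: rank C_0 − rank ∂_1 = 5 − 4 = 1, and the invariant factors of ∂_1 are all 1, so H_0 = Z.
  H_1: rank ker ∂_1 − rank ∂_2 = (10 − 4) − 5 = 1, and the invariant factors of ∂_2 are all 1, so H_1 = Z.
  H_2: rank ker ∂_2 − rank ∂_3 = (5 − 5) − 0 = 0, and there is no ∂_3, so H_2 = 0.

As a check, the Euler characteristic is 5 − 10 + 5 = 0, which agrees with 1 − 1 + 0 = 0.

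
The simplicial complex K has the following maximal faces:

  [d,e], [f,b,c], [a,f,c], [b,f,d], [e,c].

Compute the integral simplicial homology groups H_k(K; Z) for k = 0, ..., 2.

H_0 = Z,  H_1 = Z,  H_2 = 0.

Take the total order a < b < c < d < e < f on the vertex set. Then K (dimension 2) consists of the simplices:

  0-simplices (6): a, b, c, d, e, f
  1-simplices (9): ac, af, bc, bd, bf, ce, cf, de, df
  2-simplices (3): acf, bcf, bdf

giving chain groups C_0 ≅ Z^6, C_1 ≅ Z^9, C_2 ≅ Z^3.

Boundary ∂_1: C_1 → C_0 sends each edge [p,q] (with p < q) to q − p. For instance
  ∂bc = c − b.
The 6×9 boundary matrix has rank 5 and Smith normal form diag(1,1,1,1,1).

The boundary map ∂_2: C_2 → C_1 sends each 2-simplex [p,q,r] to [q,r] − [p,r] + [p,q]. For instance
  ∂bdf = df − bf + bd,
  ∂bcf = cf − bf + bc.
The resulting 9×3 matrix has rank 3, and its Smith normal form has invariant factors (1,1,1).

Now H_k = ker ∂_k / im ∂_{k+1}, so:

  H_0: rank C_0 − rank ∂_1 = 6 − 5 = 1, and the invariant factors of ∂_1 are all 1, so H_0 = Z.
  H_1: rank ker ∂_1 − rank ∂_2 = (9 − 5) − 3 = 1, and the invariant factors of ∂_2 are all 1, so H_1 = Z.
  H_2: rank ker ∂_2 − rank ∂_3 = (3 − 3) − 0 = 0, and there is no ∂_3, so H_2 = 0.

As a check, the Euler characteristic is 6 − 9 + 3 = 0, which agrees with 1 − 1 + 0 = 0.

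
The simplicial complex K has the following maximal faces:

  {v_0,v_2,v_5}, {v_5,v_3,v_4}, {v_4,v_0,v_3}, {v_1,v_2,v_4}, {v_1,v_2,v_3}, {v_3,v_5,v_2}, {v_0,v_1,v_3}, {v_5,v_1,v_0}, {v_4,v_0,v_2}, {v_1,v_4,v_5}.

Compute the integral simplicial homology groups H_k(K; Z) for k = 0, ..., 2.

Take the total order v_0 < v_1 < v_2 < v_3 < v_4 < v_5 on the vertex set. Then K (dimension 2) consists of the simplices:

  0-simplices (6): [v_0], [v_1], [v_2], [v_3], [v_4], [v_5]
  1-simplices (15): (15 of them)
  2-simplices (10): [v_0,v_1,v_3], [v_0,v_1,v_5], [v_0,v_2,v_4], [v_0,v_2,v_5], [v_0,v_3,v_4], [v_1,v_2,v_3], [v_1,v_2,v_4], [v_1,v_4,v_5], [v_2,v_3,v_5], [v_3,v_4,v_5]

so the chain groups are C_0 ≅ Z^6, C_1 ≅ Z^15, C_2 ≅ Z^10.

Boundary ∂_1: C_1 → C_0 is given by ∂[p,q] = [q] − [p]. For instance
  ∂[v_2,v_5] = [v_5] − [v_2].
This gives a 6×15 integer matrix of rank 5; reducing to Smith normal form yields diagonal entries (1,1,1,1,1).

The boundary map ∂_2: C_2 → C_1 sends each 2-simplex [p,q,r] to [q,r] − [p,r] + [p,q]. For instance
  ∂[v_3,v_4,v_5] = [v_4,v_5] − [v_3,v_5] + [v_3,v_4],
  ∂[v_0,v_3,v_4] = [v_3,v_4] − [v_0,v_4] + [v_0,v_3].
This gives a 15×10 integer matrix of rank 10; reducing to Smith normal form yields diagonal entries (1,1,1,1,1,1,1,1,1,2).

Now H_k = ker ∂_k / im ∂_{k+1}, so:

  H_0: rank C_0 − rank ∂_1 = 6 − 5 = 1, and the invariant factors of ∂_1 are all 1, so H_0 ≅ Z.
  H_1: rank ker ∂_1 − rank ∂_2 = (15 − 5) − 10 = 0, and ∂_2 has invariant factor 2 > 1, so H_1 ≅ Z/2.
  H_2: rank ker ∂_2 − rank ∂_3 = (10 − 10) − 0 = 0, and there is no ∂_3, so H_2 ≅ 0.

H_0 = Z,  H_1 = Z/2,  H_2 = 0.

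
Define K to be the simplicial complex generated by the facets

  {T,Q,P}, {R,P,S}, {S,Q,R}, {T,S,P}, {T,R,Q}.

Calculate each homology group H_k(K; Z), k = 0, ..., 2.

H_0 = Z,  H_1 = Z,  H_2 = 0.

Order the vertices as P < Q < R < S < T. Listing each simplex with vertices in this order, K has dimension 2 with simplices:

  0-simplices (5): P, Q, R, S, T
  1-simplices (10): PQ, PR, PS, PT, QR, QS, QT, RS, RT, ST
  2-simplices (5): PQT, PRS, PST, QRS, QRT

giving chain groups C_0 ≅ Z^5, C_1 ≅ Z^10, C_2 ≅ Z^5.

∂_1: C_1 → C_0 is given by ∂[p,q] = [q] − [p].
This gives a 5×10 integer matrix of rank 4; reducing to Smith normal form yields diagonal entries (1,1,1,1).

The boundary map ∂_2: C_2 → C_1 acts by ∂[p,q,r] = [q,r] − [p,r] + [p,q]. For instance
  ∂PRS = RS − PS + PR,
  ∂PQT = QT − PT + PQ.
The resulting 10×5 matrix has rank 5, and its Smith normal form has invariant factors (1,1,1,1,1).

Computing H_k = (kernel of ∂_k) / (image of ∂_{k+1}):

  H_0: rank C_0 − rank ∂_1 = 5 − 4 = 1, and the invariant factors of ∂_1 are all 1, so H_0 ≅ Z.
  H_1: rank ker ∂_1 − rank ∂_2 = (10 − 4) − 5 = 1, and the invariant factors of ∂_2 are all 1, so H_1 ≅ Z.
  H_2: rank ker ∂_2 − rank ∂_3 = (5 − 5) − 0 = 0, and there is no ∂_3, so H_2 ≅ 0.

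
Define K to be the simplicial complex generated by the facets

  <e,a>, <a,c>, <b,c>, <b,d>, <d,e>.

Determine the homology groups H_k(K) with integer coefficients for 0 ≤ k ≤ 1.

H_0 ≅ Z,  H_1 ≅ Z.

Fix the vertex order a < b < c < d < e and write every simplex with vertices in increasing order. Then dim K = 1 and the simplices of K are:

  0-simplices (5): a, b, c, d, e
  1-simplices (5): ac, ae, bc, bd, de

Hence C_0 ≅ Z^5, C_1 ≅ Z^5.

The boundary map ∂_1: C_1 → C_0 maps an edge to its endpoints' difference, ∂[p,q] = q − p.
As a 5×5 matrix over Z this has rank 4, with invariant factors (1,1,1,1).

From H_k ≅ ker(∂_k) / im(∂_{k+1}) we obtain:

  H_0: rank C_0 − rank ∂_1 = 5 − 4 = 1, and the invariant factors of ∂_1 are all 1, so H_0 = Z.
  H_1: rank ker ∂_1 − rank ∂_2 = (5 − 4) − 0 = 1, and there is no ∂_2, so H_1 = Z.

(K is a triangulation of the circle S^1.)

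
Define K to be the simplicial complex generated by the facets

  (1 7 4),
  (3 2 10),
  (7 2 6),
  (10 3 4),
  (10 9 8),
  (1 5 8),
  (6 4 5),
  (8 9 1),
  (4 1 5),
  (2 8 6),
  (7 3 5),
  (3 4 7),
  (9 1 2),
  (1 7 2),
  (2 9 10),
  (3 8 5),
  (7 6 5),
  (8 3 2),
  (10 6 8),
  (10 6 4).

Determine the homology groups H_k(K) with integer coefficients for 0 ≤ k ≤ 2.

Order the vertices as 1 < 2 < 3 < 4 < 5 < 6 < 7 < 8 < 9 < 10. Listing each simplex with vertices in this order, K has dimension 2 with simplices:

  0-simplices (10): [1], [2], [3], [4], [5], [6], [7], [8], [9], [10]
  1-simplices (30): (30 of them)
  2-simplices (20): (20 of them)

so the chain groups are C_0 ≅ Z^10, C_1 ≅ Z^30, C_2 ≅ Z^20.

Boundary ∂_1: C_1 → C_0 is given by ∂[p,q] = [q] − [p]. For instance
  ∂[4,6] = [6] − [4].
This gives a 10×30 integer matrix of rank 9; reducing to Smith normal form yields diagonal entries (1,1,1,1,1,1,1,1,1).

The boundary map ∂_2: C_2 → C_1 maps a triangle to the signed sum of its edges. For instance
  ∂[2,6,8] = [6,8] − [2,8] + [2,6],
  ∂[4,6,10] = [6,10] − [4,10] + [4,6].
As a 30×20 matrix over Z this has rank 20, with invariant factors (1,1,1,1,1,1,1,1,1,1,1,1,1,1,1,1,1,1,1,2).

Now H_k = ker ∂_k / im ∂_{k+1}, so:

  H_0: rank C_0 − rank ∂_1 = 10 − 9 = 1, and the invariant factors of ∂_1 are all 1, so H_0 ≅ Z.
  H_1: rank ker ∂_1 − rank ∂_2 = (30 − 9) − 20 = 1, and ∂_2 has invariant factor 2 > 1, so H_1 ≅ Z ⊕ Z/2.
  H_2: rank ker ∂_2 − rank ∂_3 = (20 − 20) − 0 = 0, and there is no ∂_3, so H_2 ≅ 0.

As a check, the Euler characteristic is 10 − 30 + 20 = 0, which agrees with 1 − 1 + 0 = 0.

H_0 ≅ Z,  H_1 ≅ Z ⊕ Z/2,  H_2 = 0.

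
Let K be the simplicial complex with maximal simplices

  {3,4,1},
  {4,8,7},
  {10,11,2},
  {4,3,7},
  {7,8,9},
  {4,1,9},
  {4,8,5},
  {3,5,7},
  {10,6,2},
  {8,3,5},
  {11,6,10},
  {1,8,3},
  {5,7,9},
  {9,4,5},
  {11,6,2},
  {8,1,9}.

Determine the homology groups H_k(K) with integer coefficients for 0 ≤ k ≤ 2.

H_0 ≅ Z^2,  H_1 ≅ Z_2,  H_2 ≅ Z.

Fix the vertex order 1 < 2 < 3 < 4 < 5 < 6 < 7 < 8 < 9 < 10 < 11 and write every simplex with vertices in increasing order. Then dim K = 2 and the simplices of K are:

  0-simplices (11): [1], [2], [3], [4], [5], [6], [7], [8], [9], [10], [11]
  1-simplices (24): (24 of them)
  2-simplices (16): [1,3,4], [1,3,8], [1,4,9], [1,8,9], [2,6,10], [2,6,11], [2,10,11], [3,4,7], [3,5,7], [3,5,8], [4,5,8], [4,5,9], [4,7,8], [5,7,9], [6,10,11], [7,8,9]

Hence C_0 ≅ Z^11, C_1 ≅ Z^24, C_2 ≅ Z^16.

∂_1: C_1 → C_0 maps an edge to its endpoints' difference, ∂[p,q] = q − p. For instance
  ∂[7,9] = [9] − [7].
This gives a 11×24 integer matrix of rank 9; reducing to Smith normal form yields diagonal entries (1,1,1,1,1,1,1,1,1).

The boundary map ∂_2: C_2 → C_1 sends each 2-simplex [p,q,r] to [q,r] − [p,r] + [p,q]. For instance
  ∂[6,10,11] = [10,11] − [6,11] + [6,10],
  ∂[4,5,8] = [5,8] − [4,8] + [4,5].
As a 24×16 matrix over Z this has rank 15, with invariant factors (1,1,1,1,1,1,1,1,1,1,1,1,1,1,2).

Reading off H_k = ker ∂_k / im ∂_{k+1}:

  H_0: rank C_0 − rank ∂_1 = 11 − 9 = 2, and the invariant factors of ∂_1 are all 1, so H_0 ≅ Z^2.
  H_1: rank ker ∂_1 − rank ∂_2 = (24 − 9) − 15 = 0, and ∂_2 has invariant factor 2 > 1, so H_1 ≅ Z_2.
  H_2: rank ker ∂_2 − rank ∂_3 = (16 − 15) − 0 = 1, and there is no ∂_3, so H_2 ≅ Z.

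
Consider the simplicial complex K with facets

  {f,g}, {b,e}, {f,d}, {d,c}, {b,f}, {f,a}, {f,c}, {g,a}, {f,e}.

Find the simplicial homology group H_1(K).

H_1 ≅ Z^3.

We work with the vertex ordering a < b < c < d < e < f < g. The simplices of K, each written with vertices in increasing order, are:

  0-simplices (7): a, b, c, d, e, f, g
  1-simplices (9): af, ag, be, bf, cd, cf, df, ef, fg

Hence C_0 ≅ Z^7, C_1 ≅ Z^9.

The boundary map ∂_1: C_1 → C_0 sends each edge [p,q] (with p < q) to q − p. For instance
  ∂be = e − b.
As a 7×9 matrix over Z this has rank 6, with invariant factors (1,1,1,1,1,1).

From H_k ≅ ker(∂_k) / im(∂_{k+1}) we obtain:

  H_1: rank ker ∂_1 − rank ∂_2 = (9 − 6) − 0 = 3, and there is no ∂_2, so H_1 ≅ Z^3.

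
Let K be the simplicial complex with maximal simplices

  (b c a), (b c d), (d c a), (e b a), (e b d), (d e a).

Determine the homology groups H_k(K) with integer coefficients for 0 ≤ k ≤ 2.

H_0 ≅ Z,  H_1 = 0,  H_2 ≅ Z.

Take the total order a < b < c < d < e on the vertex set. Then K (dimension 2) consists of the simplices:

  0-simplices (5): a, b, c, d, e
  1-simplices (9): ab, ac, ad, ae, bc, bd, be, cd, de
  2-simplices (6): abc, abe, acd, ade, bcd, bde

Hence C_0 ≅ Z^5, C_1 ≅ Z^9, C_2 ≅ Z^6.

Boundary ∂_1: C_1 → C_0 maps an edge to its endpoints' difference, ∂[p,q] = q − p.
The 5×9 boundary matrix has rank 4 and Smith normal form diag(1,1,1,1).

The boundary map ∂_2: C_2 → C_1 sends each 2-simplex [p,q,r] to [q,r] − [p,r] + [p,q]. For instance
  ∂bcd = cd − bd + bc,
  ∂acd = cd − ad + ac.
The 9×6 boundary matrix has rank 5 and Smith normal form diag(1,1,1,1,1).

Reading off H_k = ker ∂_k / im ∂_{k+1}:

  H_0: rank C_0 − rank ∂_1 = 5 − 4 = 1, and the invariant factors of ∂_1 are all 1, so H_0 = Z.
  H_1: rank ker ∂_1 − rank ∂_2 = (9 − 4) − 5 = 0, and the invariant factors of ∂_2 are all 1, so H_1 = 0.
  H_2: rank ker ∂_2 − rank ∂_3 = (6 − 5) − 0 = 1, and there is no ∂_3, so H_2 = Z.

As a check, the Euler characteristic is 5 − 9 + 6 = 2, which agrees with 1 − 0 + 1 = 2.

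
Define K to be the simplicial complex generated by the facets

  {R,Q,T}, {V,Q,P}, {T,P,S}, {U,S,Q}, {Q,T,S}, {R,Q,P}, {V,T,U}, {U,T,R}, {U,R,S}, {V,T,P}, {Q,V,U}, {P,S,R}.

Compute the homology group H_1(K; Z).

H_1 ≅ Z/2.

Order the vertices as P < Q < R < S < T < U < V. Listing each simplex with vertices in this order, K has dimension 2 with simplices:

  0-simplices (7): P, Q, R, S, T, U, V
  1-simplices (18): PQ, PR, PS, PT, PV, QR, QS, QT, QU, QV, RS, RT, RU, ST, SU, TU, TV, UV
  2-simplices (12): PQR, PQV, PRS, PST, PTV, QRT, QST, QSU, QUV, RSU, RTU, TUV

giving chain groups C_0 ≅ Z^7, C_1 ≅ Z^18, C_2 ≅ Z^12.

Boundary ∂_1: C_1 → C_0 maps an edge to its endpoints' difference, ∂[p,q] = q − p. For instance
  ∂PT = T − P.
The 7×18 boundary matrix has rank 6 and Smith normal form diag(1,1,1,1,1,1).

∂_2: C_2 → C_1 acts by ∂[p,q,r] = [q,r] − [p,r] + [p,q]. For instance
  ∂PQR = QR − PR + PQ,
  ∂TUV = UV − TV + TU.
The 18×12 boundary matrix has rank 12 and Smith normal form diag(1,1,1,1,1,1,1,1,1,1,1,2).

Computing H_k = (kernel of ∂_k) / (image of ∂_{k+1}):

  H_1: rank ker ∂_1 − rank ∂_2 = (18 − 6) − 12 = 0, and ∂_2 has invariant factor 2 > 1, so H_1 ≅ Z/2.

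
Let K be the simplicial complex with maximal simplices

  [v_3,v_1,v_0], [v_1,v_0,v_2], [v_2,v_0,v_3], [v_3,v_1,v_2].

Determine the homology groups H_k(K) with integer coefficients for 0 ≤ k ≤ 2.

Order the vertices as v_0 < v_1 < v_2 < v_3. Listing each simplex with vertices in this order, K has dimension 2 with simplices:

  0-simplices (4): [v_0], [v_1], [v_2], [v_3]
  1-simplices (6): [v_0,v_1], [v_0,v_2], [v_0,v_3], [v_1,v_2], [v_1,v_3], [v_2,v_3]
  2-simplices (4): [v_0,v_1,v_2], [v_0,v_1,v_3], [v_0,v_2,v_3], [v_1,v_2,v_3]

Hence C_0 ≅ Z^4, C_1 ≅ Z^6, C_2 ≅ Z^4.

The boundary map ∂_1: C_1 → C_0 maps an edge to its endpoints' difference, ∂[p,q] = q − p. For instance
  ∂[v_1,v_2] = [v_2] − [v_1].
This gives a 4×6 integer matrix of rank 3; reducing to Smith normal form yields diagonal entries (1,1,1).

The boundary map ∂_2: C_2 → C_1 acts by ∂[p,q,r] = [q,r] − [p,r] + [p,q]. For instance
  ∂[v_0,v_1,v_3] = [v_1,v_3] − [v_0,v_3] + [v_0,v_1],
  ∂[v_0,v_1,v_2] = [v_1,v_2] − [v_0,v_2] + [v_0,v_1].
The 6×4 boundary matrix has rank 3 and Smith normal form diag(1,1,1).

Computing H_k = (kernel of ∂_k) / (image of ∂_{k+1}):

  H_0: rank C_0 − rank ∂_1 = 4 − 3 = 1, and the invariant factors of ∂_1 are all 1, so H_0 ≅ Z.
  H_1: rank ker ∂_1 − rank ∂_2 = (6 − 3) − 3 = 0, and the invariant factors of ∂_2 are all 1, so H_1 ≅ 0.
  H_2: rank ker ∂_2 − rank ∂_3 = (4 − 3) − 0 = 1, and there is no ∂_3, so H_2 ≅ Z.

As a check, the Euler characteristic is 4 − 6 + 4 = 2, which agrees with 1 − 0 + 1 = 2.
(K is a triangulation of the 2-sphere S^2.)

H_0 = Z,  H_1 = 0,  H_2 = Z.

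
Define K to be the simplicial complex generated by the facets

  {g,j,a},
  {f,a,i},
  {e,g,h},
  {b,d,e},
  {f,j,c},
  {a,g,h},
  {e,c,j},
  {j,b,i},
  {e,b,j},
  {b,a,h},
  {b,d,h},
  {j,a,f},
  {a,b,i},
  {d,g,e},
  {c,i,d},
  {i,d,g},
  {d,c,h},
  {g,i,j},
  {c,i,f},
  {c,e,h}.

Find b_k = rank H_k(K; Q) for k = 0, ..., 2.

b_0 = 1, b_1 = 1, b_2 = 0.

We work with the vertex ordering a < b < c < d < e < f < g < h < i < j. The simplices of K, each written with vertices in increasing order, are:

  0-simplices (10): a, b, c, d, e, f, g, h, i, j
  1-simplices (30): ab, af, ag, ah, ai, aj, bd, be, bh, bi, bj, cd, ce, cf, ch, ci, cj, de, dg, dh, di, eg, eh, ej, fi, fj, gh, gi, gj, ij
  2-simplices (20): abh, abi, afi, afj, agh, agj, bde, bdh, bej, bij, cdh, cdi, ceh, cej, cfi, cfj, deg, dgi, egh, gij

giving chain groups C_0 ≅ Z^10, C_1 ≅ Z^30, C_2 ≅ Z^20.

The boundary map ∂_1: C_1 → C_0 is given by ∂[p,q] = [q] − [p]. For instance
  ∂ej = j − e.
The resulting 10×30 matrix has rank 9, and its Smith normal form has invariant factors (1,1,1,1,1,1,1,1,1).

Boundary ∂_2: C_2 → C_1 acts by ∂[p,q,r] = [q,r] − [p,r] + [p,q]. For instance
  ∂afi = fi − ai + af,
  ∂bde = de − be + bd.
As a 30×20 matrix over Z this has rank 20, with invariant factors (1,1,1,1,1,1,1,1,1,1,1,1,1,1,1,1,1,1,1,2).

From H_k ≅ ker(∂_k) / im(∂_{k+1}) we obtain:

  H_0: rank C_0 − rank ∂_1 = 10 − 9 = 1, and the invariant factors of ∂_1 are all 1, so H_0 ≅ Z.
  H_1: rank ker ∂_1 − rank ∂_2 = (30 − 9) − 20 = 1, and ∂_2 has invariant factor 2 > 1, so H_1 ≅ Z ⊕ Z/2Z.
  H_2: rank ker ∂_2 − rank ∂_3 = (20 − 20) − 0 = 0, and there is no ∂_3, so H_2 ≅ 0.

As a check, the Euler characteristic is 10 − 30 + 20 = 0, which agrees with 1 − 1 + 0 = 0.

Hence the Betti numbers are b_0 = 1, b_1 = 1, b_2 = 0.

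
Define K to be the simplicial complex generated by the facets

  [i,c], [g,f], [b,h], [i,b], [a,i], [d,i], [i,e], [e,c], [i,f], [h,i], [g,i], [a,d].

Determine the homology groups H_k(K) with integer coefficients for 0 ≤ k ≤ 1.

Take the total order a < b < c < d < e < f < g < h < i on the vertex set. Then K (dimension 1) consists of the simplices:

  0-simplices (9): a, b, c, d, e, f, g, h, i
  1-simplices (12): ad, ai, bh, bi, ce, ci, di, ei, fg, fi, gi, hi

Hence C_0 ≅ Z^9, C_1 ≅ Z^12.

Boundary ∂_1: C_1 → C_0 is given by ∂[p,q] = [q] − [p]. For instance
  ∂ei = i − e.
The 9×12 boundary matrix has rank 8 and Smith normal form diag(1,1,1,1,1,1,1,1).

Computing H_k = (kernel of ∂_k) / (image of ∂_{k+1}):

  H_0: rank C_0 − rank ∂_1 = 9 − 8 = 1, and the invariant factors of ∂_1 are all 1, so H_0 ≅ Z.
  H_1: rank ker ∂_1 − rank ∂_2 = (12 − 8) − 0 = 4, and there is no ∂_2, so H_1 ≅ Z^4.

As a check, the Euler characteristic is 9 − 12 = -3, which agrees with 1 − 4 = -3.

H_0 = Z,  H_1 = Z^4.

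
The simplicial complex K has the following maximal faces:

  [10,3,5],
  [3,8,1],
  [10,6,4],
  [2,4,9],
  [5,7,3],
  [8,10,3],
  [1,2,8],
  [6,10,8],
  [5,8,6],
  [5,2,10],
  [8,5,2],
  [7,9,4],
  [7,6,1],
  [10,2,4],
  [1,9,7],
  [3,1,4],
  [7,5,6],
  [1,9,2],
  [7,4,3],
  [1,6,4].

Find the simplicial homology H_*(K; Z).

K has 10 vertices, 30 edges, 20 triangles.
rank ∂_0 = 0, rank ∂_1 = 9 ⇒ b_0 = 10 − 0 − 9 = 1; all invariant factors of ∂_1 are 1 so no torsion. So H_0 = Z.
rank ∂_1 = 9, rank ∂_2 = 20 ⇒ b_1 = 30 − 9 − 20 = 1; ∂_2 has invariant factor(s) [2] giving torsion. So H_1 = Z ⊕ Z/2Z.
rank ∂_2 = 20, rank ∂_3 = 0 ⇒ b_2 = 20 − 20 − 0 = 0. So H_2 = 0.

H_0 = Z,  H_1 = Z ⊕ Z/2Z,  H_2 = 0.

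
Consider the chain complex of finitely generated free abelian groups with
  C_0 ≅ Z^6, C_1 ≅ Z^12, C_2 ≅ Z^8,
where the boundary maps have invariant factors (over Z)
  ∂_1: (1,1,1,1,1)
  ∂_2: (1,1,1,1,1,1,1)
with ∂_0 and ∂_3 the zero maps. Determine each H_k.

H_0: b_0 = 6 − 0 − 5 = 1; torsion from ∂_1 factors > 1: none. So H_0 ≅ Z.
H_1: b_1 = 12 − 5 − 7 = 0; torsion from ∂_2 factors > 1: none. So H_1 ≅ 0.
H_2: b_2 = 8 − 7 − 0 = 1; torsion from ∂_3 factors > 1: none. So H_2 ≅ Z.

H_0 ≅ Z,  H_1 = 0,  H_2 ≅ Z.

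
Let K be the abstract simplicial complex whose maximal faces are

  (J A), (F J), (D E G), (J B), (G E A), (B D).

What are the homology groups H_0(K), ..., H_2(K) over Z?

H_0 = Z,  H_1 = Z,  H_2 = 0.

We work with the vertex ordering A < B < D < E < F < G < J. The simplices of K, each written with vertices in increasing order, are:

  0-simplices (7): A, B, D, E, F, G, J
  1-simplices (9): AE, AG, AJ, BD, BJ, DE, DG, EG, FJ
  2-simplices (2): AEG, DEG

giving chain groups C_0 ≅ Z^7, C_1 ≅ Z^9, C_2 ≅ Z^2.

Boundary ∂_1: C_1 → C_0 sends each edge [p,q] (with p < q) to q − p. For instance
  ∂BD = D − B.
As a 7×9 matrix over Z this has rank 6, with invariant factors (1,1,1,1,1,1).

Boundary ∂_2: C_2 → C_1 sends each 2-simplex [p,q,r] to [q,r] − [p,r] + [p,q]. For instance
  ∂AEG = EG − AG + AE,
  ∂DEG = EG − DG + DE.
The resulting 9×2 matrix has rank 2, and its Smith normal form has invariant factors (1,1).

Computing H_k = (kernel of ∂_k) / (image of ∂_{k+1}):

  H_0: rank C_0 − rank ∂_1 = 7 − 6 = 1, and the invariant factors of ∂_1 are all 1, so H_0 ≅ Z.
  H_1: rank ker ∂_1 − rank ∂_2 = (9 − 6) − 2 = 1, and the invariant factors of ∂_2 are all 1, so H_1 ≅ Z.
  H_2: rank ker ∂_2 − rank ∂_3 = (2 − 2) − 0 = 0, and there is no ∂_3, so H_2 ≅ 0.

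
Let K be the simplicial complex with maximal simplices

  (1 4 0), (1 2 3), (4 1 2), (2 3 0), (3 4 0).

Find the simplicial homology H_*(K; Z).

K has 5 vertices, 10 edges, 5 triangles.
rank ∂_0 = 0, rank ∂_1 = 4 ⇒ b_0 = 5 − 0 − 4 = 1; all invariant factors of ∂_1 are 1 so no torsion. So H_0 = Z.
rank ∂_1 = 4, rank ∂_2 = 5 ⇒ b_1 = 10 − 4 − 5 = 1; all invariant factors of ∂_2 are 1 so no torsion. So H_1 = Z.
rank ∂_2 = 5, rank ∂_3 = 0 ⇒ b_2 = 5 − 5 − 0 = 0. So H_2 = 0.

H_0 = Z,  H_1 = Z,  H_2 = 0.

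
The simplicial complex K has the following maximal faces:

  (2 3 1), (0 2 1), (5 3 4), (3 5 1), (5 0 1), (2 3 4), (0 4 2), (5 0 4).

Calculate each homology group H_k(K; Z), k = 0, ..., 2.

We work with the vertex ordering 0 < 1 < 2 < 3 < 4 < 5. The simplices of K, each written with vertices in increasing order, are:

  0-simplices (6): [0], [1], [2], [3], [4], [5]
  1-simplices (12): [0,1], [0,2], [0,4], [0,5], [1,2], [1,3], [1,5], [2,3], [2,4], [3,4], [3,5], [4,5]
  2-simplices (8): [0,1,2], [0,1,5], [0,2,4], [0,4,5], [1,2,3], [1,3,5], [2,3,4], [3,4,5]

so the chain groups are C_0 ≅ Z^6, C_1 ≅ Z^12, C_2 ≅ Z^8.

Boundary ∂_1: C_1 → C_0 is given by ∂[p,q] = [q] − [p].
The 6×12 boundary matrix has rank 5 and Smith normal form diag(1,1,1,1,1).

∂_2: C_2 → C_1 acts by ∂[p,q,r] = [q,r] − [p,r] + [p,q]. For instance
  ∂[1,2,3] = [2,3] − [1,3] + [1,2],
  ∂[0,2,4] = [2,4] − [0,4] + [0,2].
The resulting 12×8 matrix has rank 7, and its Smith normal form has invariant factors (1,1,1,1,1,1,1).

From H_k ≅ ker(∂_k) / im(∂_{k+1}) we obtain:

  H_0: rank C_0 − rank ∂_1 = 6 − 5 = 1, and the invariant factors of ∂_1 are all 1, so H_0 ≅ Z.
  H_1: rank ker ∂_1 − rank ∂_2 = (12 − 5) − 7 = 0, and the invariant factors of ∂_2 are all 1, so H_1 ≅ 0.
  H_2: rank ker ∂_2 − rank ∂_3 = (8 − 7) − 0 = 1, and there is no ∂_3, so H_2 ≅ Z.

(K is a triangulation of the 2-sphere S^2.)

H_0 ≅ Z,  H_1 = 0,  H_2 ≅ Z.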